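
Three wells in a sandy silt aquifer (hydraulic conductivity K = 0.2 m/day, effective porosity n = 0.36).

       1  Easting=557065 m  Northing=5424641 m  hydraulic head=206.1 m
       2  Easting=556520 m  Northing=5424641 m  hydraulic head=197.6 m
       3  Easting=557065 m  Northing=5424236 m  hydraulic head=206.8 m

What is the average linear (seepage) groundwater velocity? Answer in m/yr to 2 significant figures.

3.2 m/yr

∂h/∂x = (197.6 − 206.1) / (556520 − 557065) = +0.01560
∂h/∂y = (206.8 − 206.1) / (5424236 − 5424641) = -0.001728
|∇h| = √(0.01560² + -0.001728²) = 0.0157
Seepage velocity v = K·i/n = 0.2 × 0.0157 / 0.36 = 0.008722 m/day = 3.186 m/yr.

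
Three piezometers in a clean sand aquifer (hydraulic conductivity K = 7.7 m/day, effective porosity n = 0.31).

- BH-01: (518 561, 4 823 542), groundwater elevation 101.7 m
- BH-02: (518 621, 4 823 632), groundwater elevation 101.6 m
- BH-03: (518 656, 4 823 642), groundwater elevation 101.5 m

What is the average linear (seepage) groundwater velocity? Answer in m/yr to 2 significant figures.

30 m/yr

With h = a·x + b·y + c and BH-01 as origin, the differences give:
  60·a + 90·b = -0.1
  95·a + 100·b = -0.2
Eliminate b (×100 and ×90, subtract): -2550·a = 8.00 → a = ∂h/∂x = -0.003137
Back-substitute: b = ∂h/∂y = +0.0009804.
|∇h| = √(-0.003137² + 0.0009804²) = 0.003287
Seepage velocity v = K·i/n = 7.7 × 0.003287 / 0.31 = 0.08164 m/day = 29.82 m/yr.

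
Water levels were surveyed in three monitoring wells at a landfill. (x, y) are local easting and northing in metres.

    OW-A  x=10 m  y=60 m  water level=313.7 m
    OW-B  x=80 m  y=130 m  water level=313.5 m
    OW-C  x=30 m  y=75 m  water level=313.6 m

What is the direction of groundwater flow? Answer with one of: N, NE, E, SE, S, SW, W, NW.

With h = a·x + b·y + c and OW-A as origin, the differences give:
  70·a + 70·b = -0.2
  20·a + 15·b = -0.1
Eliminate b (×15 and ×70, subtract): -350·a = 4.00 → a = ∂h/∂x = -0.01143
Back-substitute: b = ∂h/∂y = +0.008571.
Flow = −∇h = (+0.01143 east, -0.008571 north), which points southeast.

SE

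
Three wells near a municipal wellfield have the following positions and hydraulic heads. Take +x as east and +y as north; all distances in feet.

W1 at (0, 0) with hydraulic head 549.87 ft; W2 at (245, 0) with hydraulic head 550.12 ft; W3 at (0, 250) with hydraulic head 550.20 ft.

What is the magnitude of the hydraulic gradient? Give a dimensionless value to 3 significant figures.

0.00167

∂h/∂x = (550.12 − 549.87) / (245 − 0) = +0.001020
∂h/∂y = (550.20 − 549.87) / (250 − 0) = +0.001320
|∇h| = √(0.001020² + 0.001320²) = 0.001668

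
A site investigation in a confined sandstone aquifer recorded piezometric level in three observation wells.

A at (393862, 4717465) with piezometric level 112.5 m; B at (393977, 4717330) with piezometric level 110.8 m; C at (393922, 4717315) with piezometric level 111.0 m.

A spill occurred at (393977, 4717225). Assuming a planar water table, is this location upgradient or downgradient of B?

downgradient

With h = a·x + b·y + c and A as origin, the differences give:
  115·a + (-135)·b = -1.7
  60·a + (-150)·b = -1.5
Eliminate b (×(-150) and ×(-135), subtract): -9150·a = 52.50 → a = ∂h/∂x = -0.005738
Back-substitute: b = ∂h/∂y = +0.007705.
Head at (393977, 4717225) = 112.5 + (-0.005738)·(115) + (+0.007705)·(-240) = 109.99 m.
That is lower than the 110.8 m at B, so the point is downgradient.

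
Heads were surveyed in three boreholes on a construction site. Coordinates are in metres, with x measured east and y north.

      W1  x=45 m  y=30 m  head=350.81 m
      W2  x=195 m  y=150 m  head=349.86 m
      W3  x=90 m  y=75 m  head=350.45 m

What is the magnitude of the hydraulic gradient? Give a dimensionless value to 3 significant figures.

Three-point gradient (reference W1): Δ to W2 = (150, 120, -0.95), Δ to W3 = (45, 45, -0.36).
∂h/∂x = +0.0003333, ∂h/∂y = -0.008333 (det = 1350).
|∇h| = √(0.0003333² + -0.008333²) = 0.00834

0.00834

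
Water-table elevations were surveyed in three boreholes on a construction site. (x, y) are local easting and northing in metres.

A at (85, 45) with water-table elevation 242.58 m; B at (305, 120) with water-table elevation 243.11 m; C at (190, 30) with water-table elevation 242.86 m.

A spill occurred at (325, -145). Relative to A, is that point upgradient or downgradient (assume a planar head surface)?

upgradient

With h = a·x + b·y + c and A as origin, the differences give:
  220·a + 75·b = +0.53
  105·a + (-15)·b = +0.28
Eliminate b (×(-15) and ×75, subtract): -11175·a = -28.950 → a = ∂h/∂x = +0.002591
Back-substitute: b = ∂h/∂y = -0.0005324.
Head at (325, -145) = 242.58 + (+0.002591)·(240) + (-0.0005324)·(-190) = 243.30 m.
That is higher than the 242.58 m at A, so the point is upgradient.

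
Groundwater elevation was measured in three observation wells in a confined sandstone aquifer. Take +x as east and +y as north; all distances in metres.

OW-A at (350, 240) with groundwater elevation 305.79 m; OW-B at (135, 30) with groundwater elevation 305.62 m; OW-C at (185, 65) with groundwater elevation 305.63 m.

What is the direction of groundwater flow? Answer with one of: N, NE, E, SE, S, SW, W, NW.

SE

With h = a·x + b·y + c and OW-A as origin, the differences give:
  (-215)·a + (-210)·b = -0.17
  (-165)·a + (-175)·b = -0.16
Eliminate b (×(-175) and ×(-210), subtract): 2975·a = -3.850 → a = ∂h/∂x = -0.001294
Back-substitute: b = ∂h/∂y = +0.002134.
Flow = −∇h = (+0.001294 east, -0.002134 north), which points southeast.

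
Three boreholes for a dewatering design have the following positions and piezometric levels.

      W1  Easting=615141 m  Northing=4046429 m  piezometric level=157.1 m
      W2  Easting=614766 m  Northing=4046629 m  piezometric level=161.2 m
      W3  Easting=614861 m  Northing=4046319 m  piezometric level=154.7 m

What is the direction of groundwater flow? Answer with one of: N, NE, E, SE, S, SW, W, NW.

S

With h = a·x + b·y + c and W1 as origin, the differences give:
  (-375)·a + 200·b = +4.1
  (-280)·a + (-110)·b = -2.4
Eliminate b (×(-110) and ×200, subtract): 97250·a = 29.00 → a = ∂h/∂x = +0.0002982
Back-substitute: b = ∂h/∂y = +0.02106.
Flow = −∇h = (-0.0002982 east, -0.02106 north), which points south.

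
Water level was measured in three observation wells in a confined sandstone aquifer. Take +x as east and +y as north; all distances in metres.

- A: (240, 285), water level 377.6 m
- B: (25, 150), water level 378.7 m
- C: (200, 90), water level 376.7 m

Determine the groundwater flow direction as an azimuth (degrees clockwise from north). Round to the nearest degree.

Differences from A: to B (Δx, Δy, Δh) = (-215, -135, +1.1); to C = (-40, -195, -0.9).
Solve a·Δx + b·Δy = Δh: det = (-215)·(-195) − (-40)·(-135) = 36525.
∂h/∂x = [(+1.1)·(-195) − (-0.9)·(-135)] / 36525 = -0.009199
∂h/∂y = [(-215)·(-0.9) − (-40)·(+1.1)] / 36525 = +0.006502
Flow direction (−∇h) has components (+0.009199 E, -0.006502 N).
Azimuth = atan2(E, N) = atan2(+0.009199, -0.006502) = 125.3° ≈ 125°.

125°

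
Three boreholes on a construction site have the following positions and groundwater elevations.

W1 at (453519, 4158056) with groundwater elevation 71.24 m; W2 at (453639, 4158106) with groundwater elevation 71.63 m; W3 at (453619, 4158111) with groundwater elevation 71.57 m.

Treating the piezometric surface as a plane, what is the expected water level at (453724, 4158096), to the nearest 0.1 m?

Taking W1 as reference: W2−W1 = (120, 50, +0.39); W3−W1 = (100, 55, +0.33).
Solve a·Δx + b·Δy = Δh: det = 120·55 − 100·50 = 1600.
∂h/∂x = [(+0.39)·55 − (+0.33)·50] / 1600 = +0.003094
∂h/∂y = [120·(+0.33) − 100·(+0.39)] / 1600 = +0.0003750
h(453724, 4158096) = 71.24 + (+0.003094)·(205) + (+0.0003750)·(40) = 71.24 +0.634 +0.015 = 71.889 m.

71.9 m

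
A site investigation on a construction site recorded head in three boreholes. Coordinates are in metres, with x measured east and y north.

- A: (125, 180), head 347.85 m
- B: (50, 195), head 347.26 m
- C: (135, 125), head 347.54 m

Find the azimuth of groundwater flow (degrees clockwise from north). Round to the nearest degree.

232°

Three-point gradient (reference A): Δ to B = (-75, 15, -0.59), Δ to C = (10, -55, -0.31).
∂h/∂x = +0.009333, ∂h/∂y = +0.007333 (det = 3975).
Flow direction (−∇h) has components (-0.009333 E, -0.007333 N).
Azimuth = atan2(E, N) = atan2(-0.009333, -0.007333) = 231.8° ≈ 232°.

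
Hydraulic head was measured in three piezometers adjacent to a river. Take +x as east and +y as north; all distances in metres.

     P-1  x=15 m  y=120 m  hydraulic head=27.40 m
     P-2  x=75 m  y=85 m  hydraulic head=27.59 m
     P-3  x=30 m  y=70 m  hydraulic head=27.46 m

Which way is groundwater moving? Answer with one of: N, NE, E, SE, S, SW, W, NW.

Taking P-1 as reference: P-2−P-1 = (60, -35, +0.19); P-3−P-1 = (15, -50, +0.06).
Solve a·Δx + b·Δy = Δh: det = 60·(-50) − 15·(-35) = -2475.
∂h/∂x = [(+0.19)·(-50) − (+0.06)·(-35)] / -2475 = +0.002990
∂h/∂y = [60·(+0.06) − 15·(+0.19)] / -2475 = -0.0003030
Flow = −∇h = (-0.002990 east, +0.0003030 north), which points west.

W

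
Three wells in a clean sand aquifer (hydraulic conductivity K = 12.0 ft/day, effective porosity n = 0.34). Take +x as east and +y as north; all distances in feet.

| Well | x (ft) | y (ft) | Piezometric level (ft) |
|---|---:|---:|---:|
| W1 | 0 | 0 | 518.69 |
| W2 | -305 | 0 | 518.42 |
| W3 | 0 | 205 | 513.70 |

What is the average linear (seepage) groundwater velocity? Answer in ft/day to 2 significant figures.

0.86 ft/day

∂h/∂x = (518.42 − 518.69) / (-305 − 0) = +0.0008852
∂h/∂y = (513.70 − 518.69) / (205 − 0) = -0.02434
|∇h| = √(0.0008852² + -0.02434²) = 0.02436
Seepage velocity v = K·i/n = 12.0 × 0.02436 / 0.34 = 0.8598 ft/day.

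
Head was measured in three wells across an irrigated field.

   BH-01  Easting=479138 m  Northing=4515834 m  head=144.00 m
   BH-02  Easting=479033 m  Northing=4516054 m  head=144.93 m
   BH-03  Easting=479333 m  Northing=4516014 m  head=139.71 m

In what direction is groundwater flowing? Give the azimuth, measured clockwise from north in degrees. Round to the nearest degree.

Differences from BH-01: to BH-02 (Δx, Δy, Δh) = (-105, 220, +0.93); to BH-03 = (195, 180, -4.29).
Solve a·Δx + b·Δy = Δh: det = (-105)·180 − 195·220 = -61800.
∂h/∂x = [(+0.93)·180 − (-4.29)·220] / -61800 = -0.01798
∂h/∂y = [(-105)·(-4.29) − 195·(+0.93)] / -61800 = -0.004354
Flow direction (−∇h) has components (+0.01798 E, +0.004354 N).
Azimuth = atan2(E, N) = atan2(+0.01798, +0.004354) = 76.4° ≈ 076°.

076°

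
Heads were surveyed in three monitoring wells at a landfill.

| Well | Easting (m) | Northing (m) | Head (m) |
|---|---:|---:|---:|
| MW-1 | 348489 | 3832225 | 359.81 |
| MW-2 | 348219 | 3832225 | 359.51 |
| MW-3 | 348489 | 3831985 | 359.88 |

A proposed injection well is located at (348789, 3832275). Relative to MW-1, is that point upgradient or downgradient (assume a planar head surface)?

∂h/∂x = (359.51 − 359.81) / (348219 − 348489) = +0.001111
∂h/∂y = (359.88 − 359.81) / (3831985 − 3832225) = -0.0002917
Head at (348789, 3832275) = 359.81 + (+0.001111)·(300) + (-0.0002917)·(50) = 360.13 m.
That is higher than the 359.81 m at MW-1, so the point is upgradient.

upgradient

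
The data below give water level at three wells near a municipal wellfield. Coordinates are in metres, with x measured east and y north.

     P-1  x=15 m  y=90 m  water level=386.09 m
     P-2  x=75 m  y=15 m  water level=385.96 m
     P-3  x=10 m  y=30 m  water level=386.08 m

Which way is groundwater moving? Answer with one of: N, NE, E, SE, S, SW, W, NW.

E

Taking P-1 as reference: P-2−P-1 = (60, -75, -0.13); P-3−P-1 = (-5, -60, -0.01).
Solve a·Δx + b·Δy = Δh: det = 60·(-60) − (-5)·(-75) = -3975.
∂h/∂x = [(-0.13)·(-60) − (-0.01)·(-75)] / -3975 = -0.001774
∂h/∂y = [60·(-0.01) − (-5)·(-0.13)] / -3975 = +0.0003145
Flow = −∇h = (+0.001774 east, -0.0003145 north), which points east.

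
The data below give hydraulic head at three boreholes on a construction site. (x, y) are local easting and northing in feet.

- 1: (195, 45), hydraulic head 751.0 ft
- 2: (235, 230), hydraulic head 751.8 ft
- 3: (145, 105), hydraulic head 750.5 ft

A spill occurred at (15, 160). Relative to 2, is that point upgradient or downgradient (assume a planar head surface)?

downgradient

With h = a·x + b·y + c and 1 as origin, the differences give:
  40·a + 185·b = +0.8
  (-50)·a + 60·b = -0.5
Eliminate b (×60 and ×185, subtract): 11650·a = 140.50 → a = ∂h/∂x = +0.01206
Back-substitute: b = ∂h/∂y = +0.001717.
Head at (15, 160) = 751.0 + (+0.01206)·(-180) + (+0.001717)·(115) = 749.03 ft.
That is lower than the 751.8 ft at 2, so the point is downgradient.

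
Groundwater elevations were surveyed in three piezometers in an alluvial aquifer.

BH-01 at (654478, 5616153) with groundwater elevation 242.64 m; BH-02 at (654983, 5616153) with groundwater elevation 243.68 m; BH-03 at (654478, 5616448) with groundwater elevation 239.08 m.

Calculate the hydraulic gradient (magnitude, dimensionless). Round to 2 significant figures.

∂h/∂x = (243.68 − 242.64) / (654983 − 654478) = +0.002059
∂h/∂y = (239.08 − 242.64) / (5616448 − 5616153) = -0.01207
|∇h| = √(0.002059² + -0.01207²) = 0.01224

0.012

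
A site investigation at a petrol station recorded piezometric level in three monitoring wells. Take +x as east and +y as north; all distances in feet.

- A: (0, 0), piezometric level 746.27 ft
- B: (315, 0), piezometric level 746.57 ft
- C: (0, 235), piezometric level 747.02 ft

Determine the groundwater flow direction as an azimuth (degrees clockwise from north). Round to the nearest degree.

197°

∂h/∂x = (746.57 − 746.27) / (315 − 0) = +0.0009524
∂h/∂y = (747.02 − 746.27) / (235 − 0) = +0.003191
Flow direction (−∇h) has components (-0.0009524 E, -0.003191 N).
Azimuth = atan2(E, N) = atan2(-0.0009524, -0.003191) = 196.6° ≈ 197°.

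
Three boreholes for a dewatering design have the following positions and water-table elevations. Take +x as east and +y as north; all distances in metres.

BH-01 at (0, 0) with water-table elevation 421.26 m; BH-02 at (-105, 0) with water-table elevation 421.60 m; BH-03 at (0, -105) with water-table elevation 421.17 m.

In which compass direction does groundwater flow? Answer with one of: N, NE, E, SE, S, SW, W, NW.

∂h/∂x = (421.60 − 421.26) / (-105 − 0) = -0.003238
∂h/∂y = (421.17 − 421.26) / (-105 − 0) = +0.0008571
Flow = −∇h = (+0.003238 east, -0.0008571 north), which points east.

E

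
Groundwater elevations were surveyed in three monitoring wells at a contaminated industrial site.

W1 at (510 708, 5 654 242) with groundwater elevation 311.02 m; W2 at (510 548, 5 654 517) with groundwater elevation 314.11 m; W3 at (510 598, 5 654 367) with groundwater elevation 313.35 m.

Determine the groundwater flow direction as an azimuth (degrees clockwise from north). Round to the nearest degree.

083°

With h = a·x + b·y + c and W1 as origin, the differences give:
  (-160)·a + 275·b = +3.09
  (-110)·a + 125·b = +2.33
Eliminate b (×125 and ×275, subtract): 10250·a = -254.500 → a = ∂h/∂x = -0.02483
Back-substitute: b = ∂h/∂y = -0.003210.
Flow direction (−∇h) has components (+0.02483 E, +0.003210 N).
Azimuth = atan2(E, N) = atan2(+0.02483, +0.003210) = 82.6° ≈ 083°.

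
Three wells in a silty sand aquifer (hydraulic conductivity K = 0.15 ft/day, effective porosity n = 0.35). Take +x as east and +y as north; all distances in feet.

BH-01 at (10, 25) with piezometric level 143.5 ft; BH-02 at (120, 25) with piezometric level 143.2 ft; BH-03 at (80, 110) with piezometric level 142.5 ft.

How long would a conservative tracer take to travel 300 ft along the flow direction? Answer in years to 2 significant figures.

With h = a·x + b·y + c and BH-01 as origin, the differences give:
  110·a + 0·b = -0.3
  70·a + 85·b = -1.0
Eliminate b (×85 and ×0, subtract): 9350·a = -25.50 → a = ∂h/∂x = -0.002727
Back-substitute: b = ∂h/∂y = -0.009519.
|∇h| = √(-0.002727² + -0.009519²) = 0.009902
Seepage velocity v = K·i/n = 0.15 × 0.009902 / 0.35 = 0.004244 ft/day.
t = 300 / 0.004244 = 7.069e+04 days = 194 years.

190 years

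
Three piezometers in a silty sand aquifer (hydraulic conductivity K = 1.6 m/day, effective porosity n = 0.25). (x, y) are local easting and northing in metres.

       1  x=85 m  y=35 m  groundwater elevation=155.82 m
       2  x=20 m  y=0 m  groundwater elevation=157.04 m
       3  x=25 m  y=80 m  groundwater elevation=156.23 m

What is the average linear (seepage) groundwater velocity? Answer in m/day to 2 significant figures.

Taking 1 as reference: 2−1 = (-65, -35, +1.22); 3−1 = (-60, 45, +0.41).
Determinant of the coordinate differences = (-65)·45 − (-60)·(-35) = -5025.
∂h/∂x = [(+1.22)·45 − (+0.41)·(-35)] / -5025 = -0.01378
∂h/∂y = [(-65)·(+0.41) − (-60)·(+1.22)] / -5025 = -0.009264
|∇h| = √(-0.01378² + -0.009264²) = 0.0166
Seepage velocity v = K·i/n = 1.6 × 0.0166 / 0.25 = 0.1062 m/day.

0.11 m/day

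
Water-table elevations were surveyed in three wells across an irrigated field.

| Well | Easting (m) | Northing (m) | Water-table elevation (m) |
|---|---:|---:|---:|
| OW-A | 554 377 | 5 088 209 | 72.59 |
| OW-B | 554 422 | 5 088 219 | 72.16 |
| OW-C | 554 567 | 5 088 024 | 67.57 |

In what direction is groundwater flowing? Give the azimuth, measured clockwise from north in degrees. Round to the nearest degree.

138°

Differences from OW-A: to OW-B (Δx, Δy, Δh) = (45, 10, -0.43); to OW-C = (190, -185, -5.02).
Solve a·Δx + b·Δy = Δh: det = 45·(-185) − 190·10 = -10225.
∂h/∂x = [(-0.43)·(-185) − (-5.02)·10] / -10225 = -0.01269
∂h/∂y = [45·(-5.02) − 190·(-0.43)] / -10225 = +0.01410
Flow direction (−∇h) has components (+0.01269 E, -0.01410 N).
Azimuth = atan2(E, N) = atan2(+0.01269, -0.01410) = 138.0° ≈ 138°.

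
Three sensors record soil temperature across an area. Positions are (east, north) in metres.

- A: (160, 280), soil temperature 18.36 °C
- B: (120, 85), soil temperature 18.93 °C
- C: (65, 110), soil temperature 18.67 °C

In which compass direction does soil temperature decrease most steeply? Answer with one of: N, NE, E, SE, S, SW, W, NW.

NW

Three-point gradient (reference A): Δ to B = (-40, -195, +0.57), Δ to C = (-95, -170, +0.31).
∂T/∂x = +0.003109, ∂T/∂y = -0.003561 (det = -11725).
Steepest decrease is along −∇f = (-0.003109 E, +0.003561 N) → northwest.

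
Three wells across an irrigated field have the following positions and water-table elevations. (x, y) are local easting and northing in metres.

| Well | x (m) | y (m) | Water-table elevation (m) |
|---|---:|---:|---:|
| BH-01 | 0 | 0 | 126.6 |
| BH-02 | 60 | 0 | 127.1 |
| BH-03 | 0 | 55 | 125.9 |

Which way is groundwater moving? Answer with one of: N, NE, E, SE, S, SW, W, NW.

∂h/∂x = (127.1 − 126.6) / (60 − 0) = +0.008333
∂h/∂y = (125.9 − 126.6) / (55 − 0) = -0.01273
Flow = −∇h = (-0.008333 east, +0.01273 north), which points northwest.

NW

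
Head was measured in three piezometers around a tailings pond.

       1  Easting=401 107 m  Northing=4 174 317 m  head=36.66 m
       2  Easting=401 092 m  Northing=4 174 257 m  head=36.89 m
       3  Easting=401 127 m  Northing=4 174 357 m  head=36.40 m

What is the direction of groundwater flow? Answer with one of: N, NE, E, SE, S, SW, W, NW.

With h = a·x + b·y + c and 1 as origin, the differences give:
  (-15)·a + (-60)·b = +0.23
  20·a + 40·b = -0.26
Eliminate b (×40 and ×(-60), subtract): 600·a = -6.400 → a = ∂h/∂x = -0.01067
Back-substitute: b = ∂h/∂y = -0.001167.
Flow = −∇h = (+0.01067 east, +0.001167 north), which points east.

E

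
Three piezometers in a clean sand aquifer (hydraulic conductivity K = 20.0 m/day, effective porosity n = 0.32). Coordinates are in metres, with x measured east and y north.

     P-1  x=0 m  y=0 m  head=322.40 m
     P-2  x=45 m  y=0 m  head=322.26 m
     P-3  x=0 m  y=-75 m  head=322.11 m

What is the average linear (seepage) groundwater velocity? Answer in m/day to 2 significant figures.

∂h/∂x = (322.26 − 322.40) / (45 − 0) = -0.003111
∂h/∂y = (322.11 − 322.40) / (-75 − 0) = +0.003867
|∇h| = √(-0.003111² + 0.003867²) = 0.004963
Seepage velocity v = K·i/n = 20.0 × 0.004963 / 0.32 = 0.3102 m/day.

0.31 m/day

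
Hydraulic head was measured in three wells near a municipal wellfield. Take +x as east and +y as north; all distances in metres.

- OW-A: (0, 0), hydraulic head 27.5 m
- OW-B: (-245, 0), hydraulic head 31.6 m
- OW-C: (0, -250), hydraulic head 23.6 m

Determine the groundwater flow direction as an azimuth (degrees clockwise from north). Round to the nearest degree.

133°

∂h/∂x = (31.6 − 27.5) / (-245 − 0) = -0.01673
∂h/∂y = (23.6 − 27.5) / (-250 − 0) = +0.01560
Flow direction (−∇h) has components (+0.01673 E, -0.01560 N).
Azimuth = atan2(E, N) = atan2(+0.01673, -0.01560) = 133.0° ≈ 133°.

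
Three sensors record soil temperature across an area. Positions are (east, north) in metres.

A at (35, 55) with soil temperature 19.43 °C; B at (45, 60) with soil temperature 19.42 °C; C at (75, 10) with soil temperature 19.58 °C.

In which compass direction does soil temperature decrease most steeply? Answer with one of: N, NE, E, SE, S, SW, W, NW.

Taking A as reference: B−A = (10, 5, -0.01); C−A = (40, -45, +0.15).
Solve a·Δx + b·Δy = ΔT: det = 10·(-45) − 40·5 = -650.
∂T/∂x = [(-0.01)·(-45) − (+0.15)·5] / -650 = +0.0004615
∂T/∂y = [10·(+0.15) − 40·(-0.01)] / -650 = -0.002923
Steepest decrease is along −∇f = (-0.0004615 E, +0.002923 N) → north.

N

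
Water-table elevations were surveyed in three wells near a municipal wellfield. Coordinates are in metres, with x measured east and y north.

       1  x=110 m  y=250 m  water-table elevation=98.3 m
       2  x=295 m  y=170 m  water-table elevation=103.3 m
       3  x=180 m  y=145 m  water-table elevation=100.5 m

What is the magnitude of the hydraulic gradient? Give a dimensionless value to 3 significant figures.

With h = a·x + b·y + c and 1 as origin, the differences give:
  185·a + (-80)·b = +5.0
  70·a + (-105)·b = +2.2
Eliminate b (×(-105) and ×(-80), subtract): -13825·a = -349.00 → a = ∂h/∂x = +0.02524
Back-substitute: b = ∂h/∂y = -0.004123.
|∇h| = √(0.02524² + -0.004123²) = 0.02557

0.0256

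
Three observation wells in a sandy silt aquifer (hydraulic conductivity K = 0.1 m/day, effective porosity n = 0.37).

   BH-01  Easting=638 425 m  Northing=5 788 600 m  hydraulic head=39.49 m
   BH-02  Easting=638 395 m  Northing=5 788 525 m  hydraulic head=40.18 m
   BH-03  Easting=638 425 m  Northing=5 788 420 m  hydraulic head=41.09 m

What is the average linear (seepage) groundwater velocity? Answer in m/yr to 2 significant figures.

0.88 m/yr

Differences from BH-01: to BH-02 (Δx, Δy, Δh) = (-30, -75, +0.69); to BH-03 = (0, -180, +1.60).
Determinant of the coordinate differences = (-30)·(-180) − 0·(-75) = 5400.
∂h/∂x = [(+0.69)·(-180) − (+1.60)·(-75)] / 5400 = -0.0007778
∂h/∂y = [(-30)·(+1.60) − 0·(+0.69)] / 5400 = -0.008889
|∇h| = √(-0.0007778² + -0.008889²) = 0.008923
Seepage velocity v = K·i/n = 0.1 × 0.008923 / 0.37 = 0.002412 m/day = 0.881 m/yr.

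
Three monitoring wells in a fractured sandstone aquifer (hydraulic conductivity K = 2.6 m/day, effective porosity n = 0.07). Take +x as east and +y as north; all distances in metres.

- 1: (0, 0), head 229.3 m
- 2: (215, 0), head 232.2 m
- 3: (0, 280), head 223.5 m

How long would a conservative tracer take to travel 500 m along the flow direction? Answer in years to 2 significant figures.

1.5 years

∂h/∂x = (232.2 − 229.3) / (215 − 0) = +0.01349
∂h/∂y = (223.5 − 229.3) / (280 − 0) = -0.02071
|∇h| = √(0.01349² + -0.02071²) = 0.02472
Seepage velocity v = K·i/n = 2.6 × 0.02472 / 0.07 = 0.9182 m/day.
t = 500 / 0.9182 = 544.5 days = 1.49 years.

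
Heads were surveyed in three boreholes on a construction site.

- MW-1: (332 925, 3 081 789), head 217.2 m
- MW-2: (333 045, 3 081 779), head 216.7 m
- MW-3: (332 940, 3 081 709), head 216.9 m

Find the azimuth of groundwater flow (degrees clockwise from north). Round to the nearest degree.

Differences from MW-1: to MW-2 (Δx, Δy, Δh) = (120, -10, -0.5); to MW-3 = (15, -80, -0.3).
Solve a·Δx + b·Δy = Δh: det = 120·(-80) − 15·(-10) = -9450.
∂h/∂x = [(-0.5)·(-80) − (-0.3)·(-10)] / -9450 = -0.003915
∂h/∂y = [120·(-0.3) − 15·(-0.5)] / -9450 = +0.003016
Flow direction (−∇h) has components (+0.003915 E, -0.003016 N).
Azimuth = atan2(E, N) = atan2(+0.003915, -0.003016) = 127.6° ≈ 128°.

128°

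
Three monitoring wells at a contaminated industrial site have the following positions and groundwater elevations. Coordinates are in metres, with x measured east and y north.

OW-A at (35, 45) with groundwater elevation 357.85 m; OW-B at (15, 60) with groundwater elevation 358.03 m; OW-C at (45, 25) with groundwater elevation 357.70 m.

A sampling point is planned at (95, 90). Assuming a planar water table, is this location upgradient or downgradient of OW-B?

Three-point gradient (reference OW-A): Δ to OW-B = (-20, 15, +0.18), Δ to OW-C = (10, -20, -0.15).
∂h/∂x = -0.005400, ∂h/∂y = +0.004800 (det = 250).
Head at (95, 90) = 357.85 + (-0.005400)·(60) + (+0.004800)·(45) = 357.74 m.
That is lower than the 358.03 m at OW-B, so the point is downgradient.

downgradient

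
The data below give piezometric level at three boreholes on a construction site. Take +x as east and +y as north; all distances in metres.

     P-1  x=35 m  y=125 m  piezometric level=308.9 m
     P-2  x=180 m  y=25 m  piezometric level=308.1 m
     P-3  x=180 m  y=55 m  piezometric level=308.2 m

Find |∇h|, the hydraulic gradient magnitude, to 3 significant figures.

0.00463

With h = a·x + b·y + c and P-1 as origin, the differences give:
  145·a + (-100)·b = -0.8
  145·a + (-70)·b = -0.7
Eliminate b (×(-70) and ×(-100), subtract): 4350·a = -14.00 → a = ∂h/∂x = -0.003218
Back-substitute: b = ∂h/∂y = +0.003333.
|∇h| = √(-0.003218² + 0.003333²) = 0.004633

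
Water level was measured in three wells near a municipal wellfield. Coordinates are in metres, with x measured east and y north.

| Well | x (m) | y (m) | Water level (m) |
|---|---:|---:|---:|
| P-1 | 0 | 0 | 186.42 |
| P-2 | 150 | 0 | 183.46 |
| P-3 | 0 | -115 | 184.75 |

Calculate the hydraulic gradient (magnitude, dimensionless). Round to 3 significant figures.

0.0245

∂h/∂x = (183.46 − 186.42) / (150 − 0) = -0.01973
∂h/∂y = (184.75 − 186.42) / (-115 − 0) = +0.01452
|∇h| = √(-0.01973² + 0.01452²) = 0.0245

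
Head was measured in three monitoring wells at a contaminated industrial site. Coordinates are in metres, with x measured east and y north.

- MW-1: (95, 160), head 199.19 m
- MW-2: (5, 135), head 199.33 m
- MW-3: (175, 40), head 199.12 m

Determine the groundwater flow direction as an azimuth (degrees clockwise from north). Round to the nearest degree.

075°

With h = a·x + b·y + c and MW-1 as origin, the differences give:
  (-90)·a + (-25)·b = +0.14
  80·a + (-120)·b = -0.07
Eliminate b (×(-120) and ×(-25), subtract): 12800·a = -18.550 → a = ∂h/∂x = -0.001449
Back-substitute: b = ∂h/∂y = -0.0003828.
Flow direction (−∇h) has components (+0.001449 E, +0.0003828 N).
Azimuth = atan2(E, N) = atan2(+0.001449, +0.0003828) = 75.2° ≈ 075°.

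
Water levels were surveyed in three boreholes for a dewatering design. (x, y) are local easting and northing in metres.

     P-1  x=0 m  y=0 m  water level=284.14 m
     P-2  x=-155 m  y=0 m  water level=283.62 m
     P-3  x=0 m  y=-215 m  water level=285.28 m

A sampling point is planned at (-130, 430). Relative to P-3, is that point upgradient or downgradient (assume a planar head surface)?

∂h/∂x = (283.62 − 284.14) / (-155 − 0) = +0.003355
∂h/∂y = (285.28 − 284.14) / (-215 − 0) = -0.005302
Head at (-130, 430) = 284.14 + (+0.003355)·(-130) + (-0.005302)·(430) = 281.42 m.
That is lower than the 285.28 m at P-3, so the point is downgradient.

downgradient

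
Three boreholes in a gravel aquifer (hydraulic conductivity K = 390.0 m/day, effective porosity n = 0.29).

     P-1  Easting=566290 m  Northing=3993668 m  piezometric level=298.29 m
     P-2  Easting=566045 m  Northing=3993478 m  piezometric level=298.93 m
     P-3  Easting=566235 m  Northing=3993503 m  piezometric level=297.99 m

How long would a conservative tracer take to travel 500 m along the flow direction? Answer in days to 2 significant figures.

With h = a·x + b·y + c and P-1 as origin, the differences give:
  (-245)·a + (-190)·b = +0.64
  (-55)·a + (-165)·b = -0.30
Eliminate b (×(-165) and ×(-190), subtract): 29975·a = -162.600 → a = ∂h/∂x = -0.005425
Back-substitute: b = ∂h/∂y = +0.003626.
|∇h| = √(-0.005425² + 0.003626²) = 0.006525
Seepage velocity v = K·i/n = 390.0 × 0.006525 / 0.29 = 8.775 m/day.
t = 500 / 8.775 = 56.98 days.

57 days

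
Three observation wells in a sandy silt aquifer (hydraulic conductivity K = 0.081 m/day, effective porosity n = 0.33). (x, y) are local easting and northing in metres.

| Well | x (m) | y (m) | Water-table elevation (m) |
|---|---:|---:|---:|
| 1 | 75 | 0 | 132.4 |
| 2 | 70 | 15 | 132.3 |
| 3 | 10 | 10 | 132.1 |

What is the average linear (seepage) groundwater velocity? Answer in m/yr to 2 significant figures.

0.59 m/yr

Differences from 1: to 2 (Δx, Δy, Δh) = (-5, 15, -0.1); to 3 = (-65, 10, -0.3).
Solve a·Δx + b·Δy = Δh: det = (-5)·10 − (-65)·15 = 925.
∂h/∂x = [(-0.1)·10 − (-0.3)·15] / 925 = +0.003784
∂h/∂y = [(-5)·(-0.3) − (-65)·(-0.1)] / 925 = -0.005405
|∇h| = √(0.003784² + -0.005405²) = 0.006598
Seepage velocity v = K·i/n = 0.081 × 0.006598 / 0.33 = 0.00162 m/day = 0.5917 m/yr.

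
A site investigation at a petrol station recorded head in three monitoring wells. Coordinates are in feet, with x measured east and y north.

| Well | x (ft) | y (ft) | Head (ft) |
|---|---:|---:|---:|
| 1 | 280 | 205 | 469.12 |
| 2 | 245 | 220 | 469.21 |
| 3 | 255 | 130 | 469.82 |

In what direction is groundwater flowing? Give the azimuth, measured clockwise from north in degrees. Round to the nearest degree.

038°

Taking 1 as reference: 2−1 = (-35, 15, +0.09); 3−1 = (-25, -75, +0.70).
Solve a·Δx + b·Δy = Δh: det = (-35)·(-75) − (-25)·15 = 3000.
∂h/∂x = [(+0.09)·(-75) − (+0.70)·15] / 3000 = -0.005750
∂h/∂y = [(-35)·(+0.70) − (-25)·(+0.09)] / 3000 = -0.007417
Flow direction (−∇h) has components (+0.005750 E, +0.007417 N).
Azimuth = atan2(E, N) = atan2(+0.005750, +0.007417) = 37.8° ≈ 038°.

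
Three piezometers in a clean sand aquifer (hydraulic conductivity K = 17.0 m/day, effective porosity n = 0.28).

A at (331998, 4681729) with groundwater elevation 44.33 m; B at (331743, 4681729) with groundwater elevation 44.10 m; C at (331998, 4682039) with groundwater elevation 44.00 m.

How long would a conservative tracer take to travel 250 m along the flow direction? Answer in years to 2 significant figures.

8.1 years

∂h/∂x = (44.10 − 44.33) / (331743 − 331998) = +0.0009020
∂h/∂y = (44.00 − 44.33) / (4682039 − 4681729) = -0.001065
|∇h| = √(0.0009020² + -0.001065²) = 0.001396
Seepage velocity v = K·i/n = 17.0 × 0.001396 / 0.28 = 0.08476 m/day.
t = 250 / 0.08476 = 2950 days = 8.08 years.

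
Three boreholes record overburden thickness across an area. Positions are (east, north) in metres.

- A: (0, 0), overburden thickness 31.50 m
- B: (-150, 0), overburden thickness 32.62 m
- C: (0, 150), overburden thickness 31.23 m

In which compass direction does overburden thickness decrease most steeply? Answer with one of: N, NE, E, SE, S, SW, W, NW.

∂d/∂x = (32.62 − 31.50) / (-150 − 0) = -0.007467
∂d/∂y = (31.23 − 31.50) / (150 − 0) = -0.001800
Steepest decrease is along −∇f = (+0.007467 E, +0.001800 N) → east.

E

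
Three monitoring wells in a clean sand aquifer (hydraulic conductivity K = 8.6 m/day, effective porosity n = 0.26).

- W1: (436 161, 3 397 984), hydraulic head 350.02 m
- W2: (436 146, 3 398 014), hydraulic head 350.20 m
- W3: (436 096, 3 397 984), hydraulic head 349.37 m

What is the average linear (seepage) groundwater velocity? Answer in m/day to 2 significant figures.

With h = a·x + b·y + c and W1 as origin, the differences give:
  (-15)·a + 30·b = +0.18
  (-65)·a + 0·b = -0.65
Eliminate b (×0 and ×30, subtract): 1950·a = 19.500 → a = ∂h/∂x = +0.010000
Back-substitute: b = ∂h/∂y = +0.01100.
|∇h| = √(0.010000² + 0.01100²) = 0.01487
Seepage velocity v = K·i/n = 8.6 × 0.01487 / 0.26 = 0.4919 m/day.

0.49 m/day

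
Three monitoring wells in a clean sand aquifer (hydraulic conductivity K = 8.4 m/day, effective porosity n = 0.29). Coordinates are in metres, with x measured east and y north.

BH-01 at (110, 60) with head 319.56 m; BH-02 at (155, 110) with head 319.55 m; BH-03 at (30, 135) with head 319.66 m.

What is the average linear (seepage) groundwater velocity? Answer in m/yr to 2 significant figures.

9.8 m/yr

With h = a·x + b·y + c and BH-01 as origin, the differences give:
  45·a + 50·b = -0.01
  (-80)·a + 75·b = +0.10
Eliminate b (×75 and ×50, subtract): 7375·a = -5.750 → a = ∂h/∂x = -0.0007797
Back-substitute: b = ∂h/∂y = +0.0005017.
|∇h| = √(-0.0007797² + 0.0005017²) = 0.0009272
Seepage velocity v = K·i/n = 8.4 × 0.0009272 / 0.29 = 0.02686 m/day = 9.811 m/yr.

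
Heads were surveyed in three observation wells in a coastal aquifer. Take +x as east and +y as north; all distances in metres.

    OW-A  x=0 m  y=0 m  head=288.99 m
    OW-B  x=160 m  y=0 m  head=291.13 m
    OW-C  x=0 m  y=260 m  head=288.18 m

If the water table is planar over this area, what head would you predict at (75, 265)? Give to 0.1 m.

∂h/∂x = (291.13 − 288.99) / (160 − 0) = +0.01337
∂h/∂y = (288.18 − 288.99) / (260 − 0) = -0.003115
h(75, 265) = 288.99 + (+0.01337)·(75) + (-0.003115)·(265) = 288.99 +1.003 -0.826 = 289.168 m.

289.2 m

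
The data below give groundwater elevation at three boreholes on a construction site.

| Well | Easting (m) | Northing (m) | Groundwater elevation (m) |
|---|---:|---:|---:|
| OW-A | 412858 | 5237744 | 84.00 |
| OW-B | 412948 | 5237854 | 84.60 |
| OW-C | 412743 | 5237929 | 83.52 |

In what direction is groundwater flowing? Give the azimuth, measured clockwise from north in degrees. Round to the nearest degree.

Taking OW-A as reference: OW-B−OW-A = (90, 110, +0.60); OW-C−OW-A = (-115, 185, -0.48).
Solve a·Δx + b·Δy = Δh: det = 90·185 − (-115)·110 = 29300.
∂h/∂x = [(+0.60)·185 − (-0.48)·110] / 29300 = +0.005590
∂h/∂y = [90·(-0.48) − (-115)·(+0.60)] / 29300 = +0.0008805
Flow direction (−∇h) has components (-0.005590 E, -0.0008805 N).
Azimuth = atan2(E, N) = atan2(-0.005590, -0.0008805) = 261.0° ≈ 261°.

261°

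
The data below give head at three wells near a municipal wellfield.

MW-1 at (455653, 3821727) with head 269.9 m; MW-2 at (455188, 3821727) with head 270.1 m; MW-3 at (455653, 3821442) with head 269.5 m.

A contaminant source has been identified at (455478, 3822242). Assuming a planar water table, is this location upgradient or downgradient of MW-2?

∂h/∂x = (270.1 − 269.9) / (455188 − 455653) = -0.0004301
∂h/∂y = (269.5 − 269.9) / (3821442 − 3821727) = +0.001404
Head at (455478, 3822242) = 269.9 + (-0.0004301)·(-175) + (+0.001404)·(515) = 270.70 m.
That is higher than the 270.1 m at MW-2, so the point is upgradient.

upgradient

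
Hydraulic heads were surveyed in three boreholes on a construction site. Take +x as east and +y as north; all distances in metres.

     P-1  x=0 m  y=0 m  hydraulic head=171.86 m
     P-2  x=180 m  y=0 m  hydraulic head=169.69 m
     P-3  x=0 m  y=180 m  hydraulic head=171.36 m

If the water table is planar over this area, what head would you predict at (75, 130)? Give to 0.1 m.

∂h/∂x = (169.69 − 171.86) / (180 − 0) = -0.01206
∂h/∂y = (171.36 − 171.86) / (180 − 0) = -0.002778
h(75, 130) = 171.86 + (-0.01206)·(75) + (-0.002778)·(130) = 171.86 -0.904 -0.361 = 170.595 m.

170.6 m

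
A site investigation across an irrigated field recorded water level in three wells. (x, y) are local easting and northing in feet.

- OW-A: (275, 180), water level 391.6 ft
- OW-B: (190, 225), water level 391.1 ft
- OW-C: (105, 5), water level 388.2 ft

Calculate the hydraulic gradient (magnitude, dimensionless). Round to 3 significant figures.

Three-point gradient (reference OW-A): Δ to OW-B = (-85, 45, -0.5), Δ to OW-C = (-170, -175, -3.4).
∂h/∂x = +0.01068, ∂h/∂y = +0.009057 (det = 22525).
|∇h| = √(0.01068² + 0.009057²) = 0.014

0.0140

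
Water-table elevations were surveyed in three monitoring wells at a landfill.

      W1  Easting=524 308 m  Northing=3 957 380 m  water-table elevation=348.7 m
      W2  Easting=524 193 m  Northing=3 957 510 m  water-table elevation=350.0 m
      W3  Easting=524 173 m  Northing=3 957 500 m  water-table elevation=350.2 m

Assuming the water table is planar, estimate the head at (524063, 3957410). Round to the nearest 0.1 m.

With h = a·x + b·y + c and W1 as origin, the differences give:
  (-115)·a + 130·b = +1.3
  (-135)·a + 120·b = +1.5
Eliminate b (×120 and ×130, subtract): 3750·a = -39.00 → a = ∂h/∂x = -0.01040
Back-substitute: b = ∂h/∂y = +0.0008000.
h(524063, 3957410) = 348.7 + (-0.01040)·(-245) + (+0.0008000)·(30) = 348.7 +2.548 +0.024 = 351.272 m.

351.3 m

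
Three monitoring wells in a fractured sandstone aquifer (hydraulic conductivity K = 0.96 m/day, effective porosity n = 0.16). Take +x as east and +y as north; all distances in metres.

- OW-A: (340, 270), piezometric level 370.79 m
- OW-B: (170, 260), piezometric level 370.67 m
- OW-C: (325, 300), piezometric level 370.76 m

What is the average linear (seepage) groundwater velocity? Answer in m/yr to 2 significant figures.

2.1 m/yr

Three-point gradient (reference OW-A): Δ to OW-B = (-170, -10, -0.12), Δ to OW-C = (-15, 30, -0.03).
∂h/∂x = +0.0007429, ∂h/∂y = -0.0006286 (det = -5250).
|∇h| = √(0.0007429² + -0.0006286²) = 0.0009732
Seepage velocity v = K·i/n = 0.96 × 0.0009732 / 0.16 = 0.005839 m/day = 2.133 m/yr.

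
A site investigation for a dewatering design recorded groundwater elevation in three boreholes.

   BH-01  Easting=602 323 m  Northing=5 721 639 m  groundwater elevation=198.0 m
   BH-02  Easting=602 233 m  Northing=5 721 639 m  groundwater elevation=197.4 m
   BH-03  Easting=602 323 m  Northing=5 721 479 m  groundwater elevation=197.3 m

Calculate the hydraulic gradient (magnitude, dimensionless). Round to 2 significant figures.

0.0080

∂h/∂x = (197.4 − 198.0) / (602233 − 602323) = +0.006667
∂h/∂y = (197.3 − 198.0) / (5721479 − 5721639) = +0.004375
|∇h| = √(0.006667² + 0.004375²) = 0.007974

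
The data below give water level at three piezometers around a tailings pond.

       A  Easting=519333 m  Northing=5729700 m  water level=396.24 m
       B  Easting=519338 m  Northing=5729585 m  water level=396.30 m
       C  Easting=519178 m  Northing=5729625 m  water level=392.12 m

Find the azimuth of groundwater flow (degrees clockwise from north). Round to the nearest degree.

269°

Taking A as reference: B−A = (5, -115, +0.06); C−A = (-155, -75, -4.12).
Solve a·Δx + b·Δy = Δh: det = 5·(-75) − (-155)·(-115) = -18200.
∂h/∂x = [(+0.06)·(-75) − (-4.12)·(-115)] / -18200 = +0.02628
∂h/∂y = [5·(-4.12) − (-155)·(+0.06)] / -18200 = +0.0006209
Flow direction (−∇h) has components (-0.02628 E, -0.0006209 N).
Azimuth = atan2(E, N) = atan2(-0.02628, -0.0006209) = 268.6° ≈ 269°.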